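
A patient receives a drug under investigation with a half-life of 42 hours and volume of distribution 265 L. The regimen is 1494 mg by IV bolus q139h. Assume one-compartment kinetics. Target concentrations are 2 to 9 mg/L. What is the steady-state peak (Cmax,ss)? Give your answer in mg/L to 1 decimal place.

k = ln2/t½ = ln2/42 ≈ 0.016504 h⁻¹; fraction remaining f = e^(−kτ) = e^(−0.016504×139) ≈ 0.1009.
Accumulation ratio R = 1/(1 − f) ≈ 1/0.8991 ≈ 1.1122.
Single-dose peak C₀ = D/Vd = 1494/265 ≈ 5.638 mg/L.
Steady-state peak Cmax,ss = C₀·R ≈ 5.638 × 1.1122 ≈ 6.271 mg/L.
Peak 6.3 mg/L vs MTC 9 mg/L: below toxic threshold.

6.3 mg/L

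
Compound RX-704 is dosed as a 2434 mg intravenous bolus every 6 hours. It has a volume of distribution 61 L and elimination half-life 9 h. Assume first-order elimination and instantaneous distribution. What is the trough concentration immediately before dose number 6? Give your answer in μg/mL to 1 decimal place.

f = (1/2)^(τ/t½) = (1/2)^(6/9) ≈ 0.6300.
C₀ = D/Vd = 2434/61 ≈ 39.902 μg/mL.
Before the 6th dose, 5 doses have been given. Superposition: Cmin = C₀·(f + f² + … + f^5).
≈ 39.902 × (0.6300 + 0.3969 + 0.2500 + 0.1575 + 0.0992) ≈ 39.902 × 1.5336 ≈ 61.194 μg/mL.

61.2 μg/mL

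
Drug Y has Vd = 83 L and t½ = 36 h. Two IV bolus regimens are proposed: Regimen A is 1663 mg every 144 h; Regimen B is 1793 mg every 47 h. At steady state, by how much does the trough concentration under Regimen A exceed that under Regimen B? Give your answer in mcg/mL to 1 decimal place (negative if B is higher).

Regimen A: f = (1/2)^(144/36) ≈ 0.0625; Cmin,ss = (1663/83)·f/(1−f) ≈ 1.336 mcg/mL.
Regimen B: f = (1/2)^(47/36) ≈ 0.4046; Cmin,ss = (1793/83)·f/(1−f) ≈ 14.680 mcg/mL.
Difference ≈ 1.336 − 14.680 ≈ -13.344 mcg/mL.

-13.3 mcg/mL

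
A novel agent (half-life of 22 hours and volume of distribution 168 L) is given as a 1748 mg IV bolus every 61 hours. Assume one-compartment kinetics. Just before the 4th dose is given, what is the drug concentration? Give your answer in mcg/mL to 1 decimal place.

1.8 mcg/mL

f = (1/2)^(τ/t½) = (1/2)^(61/22) ≈ 0.1463.
C₀ = D/Vd = 1748/168 ≈ 10.405 mcg/mL.
Before the 4th dose, 3 doses have been given. Superposition: Cmin = C₀·(f + f² + … + f^3).
≈ 10.405 × (0.1463 + 0.0214 + 0.0031) ≈ 10.405 × 0.1708 ≈ 1.777 mcg/mL.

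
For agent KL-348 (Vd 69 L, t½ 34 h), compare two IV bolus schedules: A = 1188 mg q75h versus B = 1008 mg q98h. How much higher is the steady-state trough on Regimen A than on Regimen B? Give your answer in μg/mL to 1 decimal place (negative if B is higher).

2.5 μg/mL

Regimen A: f = (1/2)^(75/34) ≈ 0.2168; Cmin,ss = (1188/69)·f/(1−f) ≈ 4.766 μg/mL.
Regimen B: f = (1/2)^(98/34) ≈ 0.1356; Cmin,ss = (1008/69)·f/(1−f) ≈ 2.292 μg/mL.
Difference ≈ 4.766 − 2.292 ≈ 2.474 μg/mL.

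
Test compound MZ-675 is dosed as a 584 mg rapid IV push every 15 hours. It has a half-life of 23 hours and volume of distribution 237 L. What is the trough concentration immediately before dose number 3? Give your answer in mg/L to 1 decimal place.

2.6 mg/L

f = (1/2)^(τ/t½) = (1/2)^(15/23) ≈ 0.6363.
C₀ = D/Vd = 584/237 ≈ 2.464 mg/L.
Before the 3rd dose, 2 doses have been given. Superposition: Cmin = C₀·(f + f²).
≈ 2.464 × (0.6363 + 0.4049) ≈ 2.464 × 1.0412 ≈ 2.566 mg/L.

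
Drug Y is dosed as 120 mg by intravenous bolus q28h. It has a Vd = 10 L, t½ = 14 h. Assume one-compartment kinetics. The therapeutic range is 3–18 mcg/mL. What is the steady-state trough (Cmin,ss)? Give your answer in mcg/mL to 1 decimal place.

τ = 28 h = 2 half-lives, so f = (1/2)^2 = 0.25.
Accumulation ratio R = 1/(1 − f) = 1/0.75 = 4/3.
Single-dose peak C₀ = D/Vd = 120/10 = 12 mcg/mL.
Steady-state peak Cmax,ss = C₀·R = 12 × 4/3 ≈ 16.000 mcg/mL.
Steady-state trough Cmin,ss = Cmax,ss·f ≈ 16.000 × 0.25 ≈ 4.000 mcg/mL.
Trough 4.0 mcg/mL vs MEC 3 mcg/mL: adequate.

4.0 mcg/mL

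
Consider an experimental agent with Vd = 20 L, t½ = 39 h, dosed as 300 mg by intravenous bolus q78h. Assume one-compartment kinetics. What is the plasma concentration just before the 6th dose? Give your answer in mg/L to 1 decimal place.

5.0 mg/L

f = (1/2)^(τ/t½) = (1/2)^(78/39) ≈ 0.2500.
C₀ = D/Vd = 300/20 ≈ 15.000 mg/L.
Before the 6th dose, 5 doses have been given. Superposition: Cmin = C₀·(f + f² + … + f^5).
≈ 15.000 × (0.2500 + 0.0625 + 0.0156 + 0.0039 + 0.0010) ≈ 15.000 × 0.3330 ≈ 4.995 mg/L.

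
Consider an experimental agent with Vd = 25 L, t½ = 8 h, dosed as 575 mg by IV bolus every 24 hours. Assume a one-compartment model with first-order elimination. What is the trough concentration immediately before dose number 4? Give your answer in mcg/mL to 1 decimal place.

3.3 mcg/mL

f = (1/2)^(τ/t½) = (1/2)^(24/8) ≈ 0.1250.
C₀ = D/Vd = 575/25 ≈ 23.000 mcg/mL.
Before the 4th dose, 3 doses have been given. Superposition: Cmin = C₀·(f + f² + … + f^3).
≈ 23.000 × (0.1250 + 0.0156 + 0.0020) ≈ 23.000 × 0.1426 ≈ 3.280 mcg/mL.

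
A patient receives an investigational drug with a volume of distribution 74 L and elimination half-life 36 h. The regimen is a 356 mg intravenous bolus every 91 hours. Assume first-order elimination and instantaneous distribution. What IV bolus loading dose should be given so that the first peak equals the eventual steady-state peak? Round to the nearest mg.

f = (1/2)^(91/36) ≈ 0.173406; accumulation ratio R = 1/(1−f) ≈ 1.20978.
Loading dose to hit Cmax,ss on first dose: D_load = D_maint·R ≈ 356 × 1.20978 ≈ 430.68 mg.

431 mg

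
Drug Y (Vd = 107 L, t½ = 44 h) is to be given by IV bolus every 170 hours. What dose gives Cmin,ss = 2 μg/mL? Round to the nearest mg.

τ/t½ = 170/44 ≈ 3.8636, so f = (1/2)^(170/44) ≈ 0.068696.
Cmin,ss = (D/Vd)·f/(1−f), so D = Cmin,ss·Vd·(1−f)/f.
D = 2 × 107 × (1−f)/f ≈ 2 × 107 × 13.55689 ≈ 2901.17 mg.

2901 mg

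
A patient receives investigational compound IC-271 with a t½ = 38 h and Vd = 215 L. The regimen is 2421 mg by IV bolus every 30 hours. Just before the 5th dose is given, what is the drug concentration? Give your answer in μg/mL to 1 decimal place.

13.7 μg/mL

f = (1/2)^(τ/t½) = (1/2)^(30/38) ≈ 0.5786.
C₀ = D/Vd = 2421/215 ≈ 11.260 μg/mL.
Before the 5th dose, 4 doses have been given. Superposition: Cmin = C₀·(f + f² + … + f^4).
≈ 11.260 × (0.5786 + 0.3348 + 0.1937 + 0.1121) ≈ 11.260 × 1.2192 ≈ 13.728 μg/mL.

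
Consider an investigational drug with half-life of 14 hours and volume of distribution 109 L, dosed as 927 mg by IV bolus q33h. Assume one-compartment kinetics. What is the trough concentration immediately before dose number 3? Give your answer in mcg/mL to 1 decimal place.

f = (1/2)^(τ/t½) = (1/2)^(33/14) ≈ 0.1952.
C₀ = D/Vd = 927/109 ≈ 8.505 mcg/mL.
Before the 3rd dose, 2 doses have been given. Superposition: Cmin = C₀·(f + f²).
≈ 8.505 × (0.1952 + 0.0381) ≈ 8.505 × 0.2333 ≈ 1.984 mcg/mL.

2.0 mcg/mL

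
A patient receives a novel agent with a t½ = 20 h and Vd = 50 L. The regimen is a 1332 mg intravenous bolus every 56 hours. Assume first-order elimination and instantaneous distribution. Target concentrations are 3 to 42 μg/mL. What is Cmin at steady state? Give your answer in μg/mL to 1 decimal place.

4.5 μg/mL

k = ln2/t½ = ln2/20 ≈ 0.034657 h⁻¹; fraction remaining f = e^(−kτ) = e^(−0.034657×56) ≈ 0.1436.
Accumulation ratio R = 1/(1 − f) ≈ 1/0.8564 ≈ 1.1677.
Single-dose peak C₀ = D/Vd = 1332/50 ≈ 26.640 μg/mL.
Cmax,ss = C₀/(1 − f) ≈ 26.640/0.8564 ≈ 31.107 μg/mL.
One interval later, Cmin,ss = Cmax,ss·e^(−kτ) ≈ 31.107 × 0.1436 ≈ 4.467 μg/mL.
Trough 4.5 μg/mL vs MEC 3 μg/mL: adequate.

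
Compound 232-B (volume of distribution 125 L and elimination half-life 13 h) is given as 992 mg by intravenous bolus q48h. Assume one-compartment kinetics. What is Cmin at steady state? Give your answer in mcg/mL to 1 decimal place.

0.7 mcg/mL

Over one 48-h interval, 48/13 ≈ 3.6923 half-lives elapse, leaving f ≈ 0.0774 of each dose.
At steady state, accumulation factor R = 1/(1 − e^(−kτ)) ≈ 1.0839.
Each bolus raises the concentration by D/Vd = 992/125 ≈ 7.936 mcg/mL.
Steady-state peak Cmax,ss = C₀·R ≈ 7.936 × 1.0839 ≈ 8.602 mcg/mL.
Steady-state trough Cmin,ss = Cmax,ss·f ≈ 8.602 × 0.0774 ≈ 0.666 mcg/mL.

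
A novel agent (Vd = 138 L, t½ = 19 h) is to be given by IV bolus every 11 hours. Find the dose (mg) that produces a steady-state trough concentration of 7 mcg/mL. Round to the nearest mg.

477 mg

τ/t½ = 11/19 ≈ 0.57895, so f = (1/2)^(11/19) ≈ 0.669452.
Cmin,ss = (D/Vd)·f/(1−f), so D = Cmin,ss·Vd·(1−f)/f.
D = 7 × 138 × (1−f)/f ≈ 7 × 138 × 0.49376 ≈ 476.97 mg.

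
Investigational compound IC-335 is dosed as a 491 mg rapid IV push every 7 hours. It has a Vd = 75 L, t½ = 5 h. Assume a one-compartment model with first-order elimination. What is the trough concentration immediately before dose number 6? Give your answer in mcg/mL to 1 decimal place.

4.0 mcg/mL

f = (1/2)^(τ/t½) = (1/2)^(7/5) ≈ 0.3789.
C₀ = D/Vd = 491/75 ≈ 6.547 mcg/mL.
Before the 6th dose, 5 doses have been given. Superposition: Cmin = C₀·(f + f² + … + f^5).
≈ 6.547 × (0.3789 + 0.1436 + 0.0544 + 0.0206 + 0.0078) ≈ 6.547 × 0.6053 ≈ 3.963 mcg/mL.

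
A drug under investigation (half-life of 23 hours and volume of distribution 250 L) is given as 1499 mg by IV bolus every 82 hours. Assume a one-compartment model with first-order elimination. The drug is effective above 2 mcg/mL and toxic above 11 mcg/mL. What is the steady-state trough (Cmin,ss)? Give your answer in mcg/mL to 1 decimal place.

k = ln2/t½ = ln2/23 ≈ 0.030137 h⁻¹; fraction remaining f = e^(−kτ) = e^(−0.030137×82) ≈ 0.0845.
Single-dose peak C₀ = D/Vd = 1499/250 ≈ 5.996 mcg/mL.
Steady-state trough Cmin,ss = C₀·f/(1−f) ≈ 5.996 × 0.0845/0.9155 ≈ 0.553 mcg/mL.
Trough 0.6 mcg/mL vs MEC 2 mcg/mL: subtherapeutic.

0.6 mcg/mL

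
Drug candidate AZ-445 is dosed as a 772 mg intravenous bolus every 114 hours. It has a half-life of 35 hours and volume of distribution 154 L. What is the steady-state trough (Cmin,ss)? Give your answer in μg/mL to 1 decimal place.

0.6 μg/mL

k = ln2/t½ = ln2/35 ≈ 0.019804 h⁻¹; fraction remaining f = e^(−kτ) = e^(−0.019804×114) ≈ 0.1046.
Single-dose peak C₀ = D/Vd = 772/154 ≈ 5.013 μg/mL.
Steady-state trough Cmin,ss = C₀·f/(1−f) ≈ 5.013 × 0.1046/0.8954 ≈ 0.586 μg/mL.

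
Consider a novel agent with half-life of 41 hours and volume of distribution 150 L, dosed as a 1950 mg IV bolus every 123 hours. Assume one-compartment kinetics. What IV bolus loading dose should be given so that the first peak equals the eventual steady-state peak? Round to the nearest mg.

f = (1/2)^(123/41) ≈ 0.125000; accumulation ratio R = 1/(1−f) ≈ 1.14286.
Loading dose to hit Cmax,ss on first dose: D_load = D_maint·R ≈ 1950 × 1.14286 ≈ 2228.58 mg.

2229 mg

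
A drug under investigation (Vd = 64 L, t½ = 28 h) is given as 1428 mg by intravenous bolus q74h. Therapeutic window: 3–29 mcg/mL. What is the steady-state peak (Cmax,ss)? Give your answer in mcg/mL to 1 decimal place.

26.6 mcg/mL

τ/t½ = 74/28 ≈ 2.6429, so fraction remaining f = (1/2)^(74/28) ≈ 0.1601.
At steady state, accumulation factor R = 1/(1 − e^(−kτ)) ≈ 1.1906.
Single-dose peak C₀ = D/Vd = 1428/64 ≈ 22.312 mcg/mL.
Cmax,ss = C₀/(1 − f) ≈ 22.312/0.8399 ≈ 26.565 mcg/mL.
Peak 26.6 mcg/mL vs MTC 29 mcg/mL: below toxic threshold.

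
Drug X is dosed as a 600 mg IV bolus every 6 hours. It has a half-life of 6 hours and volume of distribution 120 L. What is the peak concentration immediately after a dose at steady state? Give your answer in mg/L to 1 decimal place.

The dosing interval is 1 half-life, so f = 2^(−1) = 0.5.
Accumulation ratio R = 1/(1 − f) = 1/0.5 = 2/1.
Single-dose peak C₀ = D/Vd = 600/120 = 5 mg/L.
Steady-state peak Cmax,ss = C₀·R = 5 × 2/1 ≈ 10.000 mg/L.

10.0 mg/L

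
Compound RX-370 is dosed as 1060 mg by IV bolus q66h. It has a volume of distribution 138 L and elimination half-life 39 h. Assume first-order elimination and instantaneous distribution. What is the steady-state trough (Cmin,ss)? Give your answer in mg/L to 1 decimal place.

3.4 mg/L

k = ln2/t½ = ln2/39 ≈ 0.017773 h⁻¹; fraction remaining f = e^(−kτ) = e^(−0.017773×66) ≈ 0.3094.
Single-dose peak C₀ = D/Vd = 1060/138 ≈ 7.681 mg/L.
Steady-state trough Cmin,ss = C₀·f/(1−f) ≈ 7.681 × 0.3094/0.6906 ≈ 3.441 mg/L.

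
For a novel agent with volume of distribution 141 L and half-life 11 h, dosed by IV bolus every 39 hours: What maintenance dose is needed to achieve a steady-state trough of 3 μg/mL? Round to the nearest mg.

τ/t½ = 39/11 ≈ 3.5455, so f = (1/2)^(39/11) ≈ 0.085647.
Cmin,ss = (D/Vd)·f/(1−f), so D = Cmin,ss·Vd·(1−f)/f.
D = 3 × 141 × (1−f)/f ≈ 3 × 141 × 10.67583 ≈ 4515.88 mg.

4516 mg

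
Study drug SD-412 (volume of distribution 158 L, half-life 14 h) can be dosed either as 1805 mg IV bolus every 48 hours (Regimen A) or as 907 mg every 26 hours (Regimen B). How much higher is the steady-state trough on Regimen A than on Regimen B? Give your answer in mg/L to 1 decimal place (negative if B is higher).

-1.0 mg/L

Regimen A: f = (1/2)^(48/14) ≈ 0.0929; Cmin,ss = (1805/158)·f/(1−f) ≈ 1.170 mg/L.
Regimen B: f = (1/2)^(26/14) ≈ 0.2760; Cmin,ss = (907/158)·f/(1−f) ≈ 2.188 mg/L.
Difference ≈ 1.170 − 2.188 ≈ -1.018 mg/L.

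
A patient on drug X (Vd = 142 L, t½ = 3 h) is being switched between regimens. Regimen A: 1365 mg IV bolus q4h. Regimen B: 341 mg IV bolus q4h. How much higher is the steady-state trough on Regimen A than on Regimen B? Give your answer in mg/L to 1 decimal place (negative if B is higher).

4.7 mg/L

Regimen A: f = (1/2)^(4/3) ≈ 0.3969; Cmin,ss = (1365/142)·f/(1−f) ≈ 6.326 mg/L.
Regimen B: f = (1/2)^(4/3) ≈ 0.3969; Cmin,ss = (341/142)·f/(1−f) ≈ 1.580 mg/L.
Difference ≈ 6.326 − 1.580 ≈ 4.746 mg/L.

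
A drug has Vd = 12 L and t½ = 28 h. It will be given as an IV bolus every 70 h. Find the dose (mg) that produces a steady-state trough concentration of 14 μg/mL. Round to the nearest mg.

τ/t½ = 70/28 ≈ 2.5, so f = (1/2)^(70/28) ≈ 0.176777.
Cmin,ss = (D/Vd)·f/(1−f), so D = Cmin,ss·Vd·(1−f)/f.
D = 14 × 12 × (1−f)/f ≈ 14 × 12 × 4.65684 ≈ 782.35 mg.

782 mg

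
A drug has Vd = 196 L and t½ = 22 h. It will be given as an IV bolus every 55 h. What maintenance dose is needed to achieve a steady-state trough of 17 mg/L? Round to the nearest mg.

15517 mg

τ/t½ = 55/22 ≈ 2.5, so f = (1/2)^(55/22) ≈ 0.176777.
Cmin,ss = (D/Vd)·f/(1−f), so D = Cmin,ss·Vd·(1−f)/f.
D = 17 × 196 × (1−f)/f ≈ 17 × 196 × 4.65684 ≈ 15516.59 mg.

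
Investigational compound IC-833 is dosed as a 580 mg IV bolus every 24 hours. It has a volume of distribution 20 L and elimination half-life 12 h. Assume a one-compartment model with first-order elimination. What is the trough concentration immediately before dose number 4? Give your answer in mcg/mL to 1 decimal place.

9.5 mcg/mL

f = (1/2)^(τ/t½) = (1/2)^(24/12) ≈ 0.2500.
C₀ = D/Vd = 580/20 ≈ 29.000 mcg/mL.
Before the 4th dose, 3 doses have been given. Superposition: Cmin = C₀·(f + f² + … + f^3).
≈ 29.000 × (0.2500 + 0.0625 + 0.0156) ≈ 29.000 × 0.3281 ≈ 9.515 mcg/mL.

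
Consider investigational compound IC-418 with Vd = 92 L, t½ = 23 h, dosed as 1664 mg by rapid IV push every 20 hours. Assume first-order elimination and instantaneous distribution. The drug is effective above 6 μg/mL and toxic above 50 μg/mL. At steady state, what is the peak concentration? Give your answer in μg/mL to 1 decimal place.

Over one 20-h interval, 20/23 ≈ 0.86957 half-lives elapse, leaving f ≈ 0.5473 of each dose.
At steady state, accumulation factor R = 1/(1 − e^(−kτ)) ≈ 2.2090.
Each bolus raises the concentration by D/Vd = 1664/92 ≈ 18.087 μg/mL.
Cmax,ss = C₀/(1 − f) ≈ 18.087/0.4527 ≈ 39.954 μg/mL.
Peak 40.0 μg/mL vs MTC 50 μg/mL: below toxic threshold.

40.0 μg/mL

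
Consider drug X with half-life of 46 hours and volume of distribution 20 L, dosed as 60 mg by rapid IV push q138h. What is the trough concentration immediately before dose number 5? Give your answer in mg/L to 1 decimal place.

0.4 mg/L

f = (1/2)^(τ/t½) = (1/2)^(138/46) ≈ 0.1250.
C₀ = D/Vd = 60/20 ≈ 3.000 mg/L.
Before the 5th dose, 4 doses have been given. Superposition: Cmin = C₀·(f + f² + … + f^4).
≈ 3.000 × (0.1250 + 0.0156 + 0.0020 + 0.0002) ≈ 3.000 × 0.1428 ≈ 0.428 mg/L.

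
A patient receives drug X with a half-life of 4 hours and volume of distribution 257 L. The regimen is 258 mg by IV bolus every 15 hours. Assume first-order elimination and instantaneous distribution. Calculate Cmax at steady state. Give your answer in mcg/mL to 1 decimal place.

k = ln2/t½ = ln2/4 ≈ 0.173287 h⁻¹; fraction remaining f = e^(−kτ) = e^(−0.173287×15) ≈ 0.0743.
Accumulation ratio R = 1/(1 − f) ≈ 1/0.9257 ≈ 1.0803.
Each bolus raises the concentration by D/Vd = 258/257 ≈ 1.004 mcg/mL.
Steady-state peak Cmax,ss = C₀·R ≈ 1.004 × 1.0803 ≈ 1.085 mcg/mL.

1.1 mcg/mL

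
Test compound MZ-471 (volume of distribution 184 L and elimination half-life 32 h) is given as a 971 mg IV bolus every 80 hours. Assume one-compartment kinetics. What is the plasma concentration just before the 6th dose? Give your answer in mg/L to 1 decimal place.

f = (1/2)^(τ/t½) = (1/2)^(80/32) ≈ 0.1768.
C₀ = D/Vd = 971/184 ≈ 5.277 mg/L.
Before the 6th dose, 5 doses have been given. Superposition: Cmin = C₀·(f + f² + … + f^5).
≈ 5.277 × (0.1768 + 0.0313 + 0.0055 + 0.0010 + 0.0002) ≈ 5.277 × 0.2148 ≈ 1.133 mg/L.

1.1 mg/L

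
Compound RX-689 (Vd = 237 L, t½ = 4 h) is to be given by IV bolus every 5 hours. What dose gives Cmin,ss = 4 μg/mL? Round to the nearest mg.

1307 mg

τ/t½ = 5/4 ≈ 1.25, so f = (1/2)^(5/4) ≈ 0.420448.
Cmin,ss = (D/Vd)·f/(1−f), so D = Cmin,ss·Vd·(1−f)/f.
D = 4 × 237 × (1−f)/f ≈ 4 × 237 × 1.37842 ≈ 1306.74 mg.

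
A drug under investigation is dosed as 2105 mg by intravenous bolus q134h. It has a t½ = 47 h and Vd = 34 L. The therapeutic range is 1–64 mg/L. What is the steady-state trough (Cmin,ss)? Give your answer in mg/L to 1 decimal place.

Over one 134-h interval, 134/47 ≈ 2.8511 half-lives elapse, leaving f ≈ 0.1386 of each dose.
Accumulation ratio R = 1/(1 − f) ≈ 1/0.8614 ≈ 1.1609.
Each bolus raises the concentration by D/Vd = 2105/34 ≈ 61.912 mg/L.
Steady-state peak Cmax,ss = C₀·R ≈ 61.912 × 1.1609 ≈ 71.874 mg/L.
Steady-state trough Cmin,ss = Cmax,ss·f ≈ 71.874 × 0.1386 ≈ 9.962 mg/L.
Trough 10.0 mg/L vs MEC 1 mg/L: adequate.

10.0 mg/L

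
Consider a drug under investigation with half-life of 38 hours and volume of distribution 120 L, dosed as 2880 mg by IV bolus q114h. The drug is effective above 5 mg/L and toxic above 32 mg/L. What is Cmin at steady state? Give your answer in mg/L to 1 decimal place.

3.4 mg/L

τ = 114 h = 3 half-lives, so f = (1/2)^3 = 0.125.
At steady state, R = 1/(1 − 0.125) = 8/7.
Single-dose peak C₀ = D/Vd = 2880/120 = 24 mg/L.
Steady-state peak Cmax,ss = C₀·R = 24 × 8/7 ≈ 27.429 mg/L.
Steady-state trough Cmin,ss = Cmax,ss·f ≈ 27.429 × 0.125 ≈ 3.429 mg/L.
Trough 3.4 mg/L vs MEC 5 mg/L: subtherapeutic.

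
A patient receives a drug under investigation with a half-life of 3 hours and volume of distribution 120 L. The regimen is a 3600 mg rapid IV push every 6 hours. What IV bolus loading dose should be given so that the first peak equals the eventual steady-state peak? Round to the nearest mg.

4800 mg

f = (1/2)^(6/3) ≈ 0.250000; accumulation ratio R = 1/(1−f) ≈ 1.33333.
Loading dose to hit Cmax,ss on first dose: D_load = D_maint·R ≈ 3600 × 1.33333 ≈ 4799.99 mg.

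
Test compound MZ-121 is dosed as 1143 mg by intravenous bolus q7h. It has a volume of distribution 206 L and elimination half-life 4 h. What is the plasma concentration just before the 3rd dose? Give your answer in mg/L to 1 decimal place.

f = (1/2)^(τ/t½) = (1/2)^(7/4) ≈ 0.2973.
C₀ = D/Vd = 1143/206 ≈ 5.549 mg/L.
Before the 3rd dose, 2 doses have been given. Superposition: Cmin = C₀·(f + f²).
≈ 5.549 × (0.2973 + 0.0884) ≈ 5.549 × 0.3857 ≈ 2.140 mg/L.

2.1 mg/L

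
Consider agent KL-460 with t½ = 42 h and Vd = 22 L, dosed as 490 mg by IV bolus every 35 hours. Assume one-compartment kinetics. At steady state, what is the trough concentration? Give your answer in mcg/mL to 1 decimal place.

Over one 35-h interval, 35/42 ≈ 0.83333 half-lives elapse, leaving f ≈ 0.5612 of each dose.
Accumulation ratio R = 1/(1 − f) ≈ 1/0.4388 ≈ 2.2789.
Single-dose peak C₀ = D/Vd = 490/22 ≈ 22.273 mcg/mL.
Cmax,ss = C₀/(1 − f) ≈ 22.273/0.4388 ≈ 50.759 mcg/mL.
Steady-state trough Cmin,ss = Cmax,ss·f ≈ 50.759 × 0.5612 ≈ 28.486 mcg/mL.

28.5 mcg/mL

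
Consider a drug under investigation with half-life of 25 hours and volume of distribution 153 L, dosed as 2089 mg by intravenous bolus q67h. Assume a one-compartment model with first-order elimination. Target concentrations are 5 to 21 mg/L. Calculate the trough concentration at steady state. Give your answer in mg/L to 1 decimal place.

2.5 mg/L

Over one 67-h interval, 67/25 ≈ 2.68 half-lives elapse, leaving f ≈ 0.1560 of each dose.
At steady state, accumulation factor R = 1/(1 − e^(−kτ)) ≈ 1.1848.
Each bolus raises the concentration by D/Vd = 2089/153 ≈ 13.654 mg/L.
Steady-state peak Cmax,ss = C₀·R ≈ 13.654 × 1.1848 ≈ 16.177 mg/L.
Steady-state trough Cmin,ss = Cmax,ss·f ≈ 16.177 × 0.1560 ≈ 2.524 mg/L.
Trough 2.5 mg/L vs MEC 5 mg/L: subtherapeutic.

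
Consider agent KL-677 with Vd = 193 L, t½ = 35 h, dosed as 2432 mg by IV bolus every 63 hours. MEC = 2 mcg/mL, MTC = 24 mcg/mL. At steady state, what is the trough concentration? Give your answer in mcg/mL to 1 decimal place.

5.1 mcg/mL

Over one 63-h interval, 63/35 ≈ 1.8 half-lives elapse, leaving f ≈ 0.2872 of each dose.
Accumulation ratio R = 1/(1 − f) ≈ 1/0.7128 ≈ 1.4029.
Each bolus raises the concentration by D/Vd = 2432/193 ≈ 12.601 mcg/mL.
Cmax,ss = C₀/(1 − f) ≈ 12.601/0.7128 ≈ 17.678 mcg/mL.
Steady-state trough Cmin,ss = Cmax,ss·f ≈ 17.678 × 0.2872 ≈ 5.077 mcg/mL.
Trough 5.1 mcg/mL vs MEC 2 mcg/mL: adequate.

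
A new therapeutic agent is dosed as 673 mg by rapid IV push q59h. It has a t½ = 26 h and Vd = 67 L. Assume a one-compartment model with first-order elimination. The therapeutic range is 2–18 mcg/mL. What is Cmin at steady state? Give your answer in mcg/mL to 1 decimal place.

2.6 mcg/mL

k = ln2/t½ = ln2/26 ≈ 0.026660 h⁻¹; fraction remaining f = e^(−kτ) = e^(−0.026660×59) ≈ 0.2074.
Accumulation ratio R = 1/(1 − f) ≈ 1/0.7926 ≈ 1.2617.
Each bolus raises the concentration by D/Vd = 673/67 ≈ 10.045 mcg/mL.
Steady-state peak Cmax,ss = C₀·R ≈ 10.045 × 1.2617 ≈ 12.674 mcg/mL.
One interval later, Cmin,ss = Cmax,ss·e^(−kτ) ≈ 12.674 × 0.2074 ≈ 2.629 mcg/mL.
Trough 2.6 mcg/mL vs MEC 2 mcg/mL: adequate.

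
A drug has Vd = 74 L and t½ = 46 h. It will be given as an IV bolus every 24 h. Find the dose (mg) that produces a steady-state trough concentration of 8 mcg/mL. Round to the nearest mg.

τ/t½ = 24/46 ≈ 0.52174, so f = (1/2)^(24/46) ≈ 0.696532.
Cmin,ss = (D/Vd)·f/(1−f), so D = Cmin,ss·Vd·(1−f)/f.
D = 8 × 74 × (1−f)/f ≈ 8 × 74 × 0.43568 ≈ 257.92 mg.

258 mg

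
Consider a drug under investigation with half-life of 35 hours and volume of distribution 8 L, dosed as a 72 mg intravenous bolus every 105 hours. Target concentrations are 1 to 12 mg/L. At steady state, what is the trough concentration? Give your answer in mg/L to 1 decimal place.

τ = 105 h = 3 half-lives, so f = (1/2)^3 = 0.125.
Accumulation ratio R = 1/(1 − f) = 1/0.875 = 8/7.
Single-dose peak C₀ = D/Vd = 72/8 = 9 mg/L.
Steady-state peak Cmax,ss = C₀·R = 9 × 8/7 ≈ 10.286 mg/L.
Steady-state trough Cmin,ss = Cmax,ss·f ≈ 10.286 × 0.125 ≈ 1.286 mg/L.
Trough 1.3 mg/L vs MEC 1 mg/L: adequate.

1.3 mg/L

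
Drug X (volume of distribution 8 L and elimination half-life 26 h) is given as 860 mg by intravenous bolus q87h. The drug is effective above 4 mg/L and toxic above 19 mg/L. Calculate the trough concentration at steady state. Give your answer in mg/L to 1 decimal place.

11.7 mg/L

τ/t½ = 87/26 ≈ 3.3462, so fraction remaining f = (1/2)^(87/26) ≈ 0.0983.
Accumulation ratio R = 1/(1 − f) ≈ 1/0.9017 ≈ 1.1090.
Single-dose peak C₀ = D/Vd = 860/8 ≈ 107.500 mg/L.
Cmax,ss = C₀/(1 − f) ≈ 107.500/0.9017 ≈ 119.219 mg/L.
One interval later, Cmin,ss = Cmax,ss·e^(−kτ) ≈ 119.219 × 0.0983 ≈ 11.719 mg/L.
Trough 11.7 mg/L vs MEC 4 mg/L: adequate.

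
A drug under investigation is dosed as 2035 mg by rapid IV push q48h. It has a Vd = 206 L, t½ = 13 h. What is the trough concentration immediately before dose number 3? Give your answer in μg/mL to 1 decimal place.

0.8 μg/mL

f = (1/2)^(τ/t½) = (1/2)^(48/13) ≈ 0.0774.
C₀ = D/Vd = 2035/206 ≈ 9.879 μg/mL.
Before the 3rd dose, 2 doses have been given. Superposition: Cmin = C₀·(f + f²).
≈ 9.879 × (0.0774 + 0.0060) ≈ 9.879 × 0.0834 ≈ 0.824 μg/mL.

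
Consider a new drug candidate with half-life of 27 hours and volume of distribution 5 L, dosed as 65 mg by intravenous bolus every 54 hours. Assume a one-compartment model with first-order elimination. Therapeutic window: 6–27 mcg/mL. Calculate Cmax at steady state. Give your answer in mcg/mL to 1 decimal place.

17.3 mcg/mL

The dosing interval is 2 half-lives, so f = 2^(−2) = 0.25.
Accumulation ratio R = 1/(1 − f) = 1/0.75 = 4/3.
Single-dose peak C₀ = D/Vd = 65/5 = 13 mcg/mL.
Steady-state peak Cmax,ss = C₀·R = 13 × 4/3 ≈ 17.333 mcg/mL.
Peak 17.3 mcg/mL vs MTC 27 mcg/mL: below toxic threshold.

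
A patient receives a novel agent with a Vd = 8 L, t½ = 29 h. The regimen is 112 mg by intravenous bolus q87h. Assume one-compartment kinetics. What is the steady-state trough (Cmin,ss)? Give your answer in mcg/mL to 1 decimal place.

The dosing interval is 3 half-lives, so f = 2^(−3) = 0.125.
Accumulation ratio R = 1/(1 − f) = 1/0.875 = 8/7.
Single-dose peak C₀ = D/Vd = 112/8 = 14 mcg/mL.
Steady-state peak Cmax,ss = C₀·R = 14 × 8/7 ≈ 16.000 mcg/mL.
Steady-state trough Cmin,ss = Cmax,ss·f ≈ 16.000 × 0.125 ≈ 2.000 mcg/mL.

2.0 mcg/mL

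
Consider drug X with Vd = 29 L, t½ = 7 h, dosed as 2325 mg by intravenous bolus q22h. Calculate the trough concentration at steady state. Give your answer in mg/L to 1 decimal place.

τ/t½ = 22/7 ≈ 3.1429, so fraction remaining f = (1/2)^(22/7) ≈ 0.1132.
At steady state, accumulation factor R = 1/(1 − e^(−kτ)) ≈ 1.1276.
Each bolus raises the concentration by D/Vd = 2325/29 ≈ 80.172 mg/L.
Cmax,ss = C₀/(1 − f) ≈ 80.172/0.8868 ≈ 90.406 mg/L.
One interval later, Cmin,ss = Cmax,ss·e^(−kτ) ≈ 90.406 × 0.1132 ≈ 10.234 mg/L.

10.2 mg/L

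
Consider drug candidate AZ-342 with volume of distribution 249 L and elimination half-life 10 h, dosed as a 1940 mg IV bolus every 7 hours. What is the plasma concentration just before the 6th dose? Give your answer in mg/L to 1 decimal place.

f = (1/2)^(τ/t½) = (1/2)^(7/10) ≈ 0.6156.
C₀ = D/Vd = 1940/249 ≈ 7.791 mg/L.
Before the 6th dose, 5 doses have been given. Superposition: Cmin = C₀·(f + f² + … + f^5).
≈ 7.791 × (0.6156 + 0.3790 + 0.2333 + 0.1436 + 0.0884) ≈ 7.791 × 1.4599 ≈ 11.374 mg/L.

11.4 mg/L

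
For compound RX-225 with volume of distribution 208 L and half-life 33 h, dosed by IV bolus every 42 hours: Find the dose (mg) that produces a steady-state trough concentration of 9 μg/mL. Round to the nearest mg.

τ/t½ = 42/33 ≈ 1.2727, so f = (1/2)^(42/33) ≈ 0.413877.
Cmin,ss = (D/Vd)·f/(1−f), so D = Cmin,ss·Vd·(1−f)/f.
D = 9 × 208 × (1−f)/f ≈ 9 × 208 × 1.41618 ≈ 2651.09 mg.

2651 mg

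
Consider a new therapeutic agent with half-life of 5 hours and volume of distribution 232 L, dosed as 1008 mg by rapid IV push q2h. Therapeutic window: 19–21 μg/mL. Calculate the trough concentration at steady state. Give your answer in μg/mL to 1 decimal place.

13.6 μg/mL

k = ln2/t½ = ln2/5 ≈ 0.138629 h⁻¹; fraction remaining f = e^(−kτ) = e^(−0.138629×2) ≈ 0.7579.
Each bolus raises the concentration by D/Vd = 1008/232 ≈ 4.345 μg/mL.
Steady-state trough Cmin,ss = C₀·f/(1−f) ≈ 4.345 × 0.7579/0.2421 ≈ 13.602 μg/mL.
Trough 13.6 μg/mL vs MEC 19 μg/mL: subtherapeutic.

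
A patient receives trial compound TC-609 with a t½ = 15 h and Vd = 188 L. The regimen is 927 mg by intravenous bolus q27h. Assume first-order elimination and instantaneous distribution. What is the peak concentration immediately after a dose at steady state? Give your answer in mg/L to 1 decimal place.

6.9 mg/L

k = ln2/t½ = ln2/15 ≈ 0.046210 h⁻¹; fraction remaining f = e^(−kτ) = e^(−0.046210×27) ≈ 0.2872.
At steady state, accumulation factor R = 1/(1 − e^(−kτ)) ≈ 1.4029.
Single-dose peak C₀ = D/Vd = 927/188 ≈ 4.931 mg/L.
Steady-state peak Cmax,ss = C₀·R ≈ 4.931 × 1.4029 ≈ 6.918 mg/L.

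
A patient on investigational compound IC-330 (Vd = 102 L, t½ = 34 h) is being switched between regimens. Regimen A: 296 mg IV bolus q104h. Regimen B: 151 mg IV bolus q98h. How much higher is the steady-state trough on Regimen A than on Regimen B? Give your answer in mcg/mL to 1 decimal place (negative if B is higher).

Regimen A: f = (1/2)^(104/34) ≈ 0.1200; Cmin,ss = (296/102)·f/(1−f) ≈ 0.396 mcg/mL.
Regimen B: f = (1/2)^(98/34) ≈ 0.1356; Cmin,ss = (151/102)·f/(1−f) ≈ 0.232 mcg/mL.
Difference ≈ 0.396 − 0.232 ≈ 0.164 mcg/mL.

0.2 mcg/mL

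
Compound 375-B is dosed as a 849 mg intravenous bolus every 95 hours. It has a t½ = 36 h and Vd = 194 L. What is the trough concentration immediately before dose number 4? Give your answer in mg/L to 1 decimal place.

f = (1/2)^(τ/t½) = (1/2)^(95/36) ≈ 0.1606.
C₀ = D/Vd = 849/194 ≈ 4.376 mg/L.
Before the 4th dose, 3 doses have been given. Superposition: Cmin = C₀·(f + f² + … + f^3).
≈ 4.376 × (0.1606 + 0.0258 + 0.0041) ≈ 4.376 × 0.1905 ≈ 0.834 mg/L.

0.8 mg/L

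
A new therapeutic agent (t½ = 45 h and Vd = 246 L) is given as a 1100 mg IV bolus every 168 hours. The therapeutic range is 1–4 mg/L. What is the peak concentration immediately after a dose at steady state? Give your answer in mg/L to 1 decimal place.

τ/t½ = 168/45 ≈ 3.7333, so fraction remaining f = (1/2)^(168/45) ≈ 0.0752.
At steady state, accumulation factor R = 1/(1 − e^(−kτ)) ≈ 1.0813.
Single-dose peak C₀ = D/Vd = 1100/246 ≈ 4.472 mg/L.
Steady-state peak Cmax,ss = C₀·R ≈ 4.472 × 1.0813 ≈ 4.836 mg/L.
Peak 4.8 mg/L vs MTC 4 mg/L: exceeds toxic threshold.

4.8 mg/L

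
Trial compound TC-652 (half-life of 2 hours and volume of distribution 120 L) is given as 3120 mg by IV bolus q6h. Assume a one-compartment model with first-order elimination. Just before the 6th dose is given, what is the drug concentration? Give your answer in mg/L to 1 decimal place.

f = (1/2)^(τ/t½) = (1/2)^(6/2) ≈ 0.1250.
C₀ = D/Vd = 3120/120 ≈ 26.000 mg/L.
Before the 6th dose, 5 doses have been given. Superposition: Cmin = C₀·(f + f² + … + f^5).
≈ 26.000 × (0.1250 + 0.0156 + 0.0020 + 0.0002 + 0.0000) ≈ 26.000 × 0.1428 ≈ 3.713 mg/L.

3.7 mg/L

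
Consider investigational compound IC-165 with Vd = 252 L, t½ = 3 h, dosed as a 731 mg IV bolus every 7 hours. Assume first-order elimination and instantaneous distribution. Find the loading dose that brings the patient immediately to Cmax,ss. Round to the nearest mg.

f = (1/2)^(7/3) ≈ 0.198425; accumulation ratio R = 1/(1−f) ≈ 1.24754.
Loading dose to hit Cmax,ss on first dose: D_load = D_maint·R ≈ 731 × 1.24754 ≈ 911.95 mg.

912 mg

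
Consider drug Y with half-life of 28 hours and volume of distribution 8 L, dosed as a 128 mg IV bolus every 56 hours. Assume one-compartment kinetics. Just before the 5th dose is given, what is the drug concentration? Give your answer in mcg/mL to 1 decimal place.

f = (1/2)^(τ/t½) = (1/2)^(56/28) ≈ 0.2500.
C₀ = D/Vd = 128/8 ≈ 16.000 mcg/mL.
Before the 5th dose, 4 doses have been given. Superposition: Cmin = C₀·(f + f² + … + f^4).
≈ 16.000 × (0.2500 + 0.0625 + 0.0156 + 0.0039) ≈ 16.000 × 0.3320 ≈ 5.312 mcg/mL.

5.3 mcg/mL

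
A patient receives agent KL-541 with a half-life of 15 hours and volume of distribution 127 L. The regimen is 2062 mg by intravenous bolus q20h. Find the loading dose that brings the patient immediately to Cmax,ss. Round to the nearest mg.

3419 mg

f = (1/2)^(20/15) ≈ 0.396850; accumulation ratio R = 1/(1−f) ≈ 1.65796.
Loading dose to hit Cmax,ss on first dose: D_load = D_maint·R ≈ 2062 × 1.65796 ≈ 3418.71 mg.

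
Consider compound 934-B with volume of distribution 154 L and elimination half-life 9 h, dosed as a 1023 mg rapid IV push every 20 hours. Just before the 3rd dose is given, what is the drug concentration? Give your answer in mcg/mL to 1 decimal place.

f = (1/2)^(τ/t½) = (1/2)^(20/9) ≈ 0.2143.
C₀ = D/Vd = 1023/154 ≈ 6.643 mcg/mL.
Before the 3rd dose, 2 doses have been given. Superposition: Cmin = C₀·(f + f²).
≈ 6.643 × (0.2143 + 0.0459) ≈ 6.643 × 0.2602 ≈ 1.729 mcg/mL.

1.7 mcg/mL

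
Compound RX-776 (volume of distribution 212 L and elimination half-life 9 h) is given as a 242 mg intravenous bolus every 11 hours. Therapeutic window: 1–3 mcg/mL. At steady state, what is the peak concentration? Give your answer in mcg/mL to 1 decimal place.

k = ln2/t½ = ln2/9 ≈ 0.077016 h⁻¹; fraction remaining f = e^(−kτ) = e^(−0.077016×11) ≈ 0.4286.
At steady state, accumulation factor R = 1/(1 − e^(−kτ)) ≈ 1.7501.
Each bolus raises the concentration by D/Vd = 242/212 ≈ 1.142 mcg/mL.
Steady-state peak Cmax,ss = C₀·R ≈ 1.142 × 1.7501 ≈ 1.999 mcg/mL.
Peak 2.0 mcg/mL vs MTC 3 mcg/mL: below toxic threshold.

2.0 mcg/mL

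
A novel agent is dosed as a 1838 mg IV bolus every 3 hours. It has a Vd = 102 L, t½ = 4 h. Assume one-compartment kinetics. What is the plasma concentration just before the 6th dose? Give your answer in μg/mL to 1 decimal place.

f = (1/2)^(τ/t½) = (1/2)^(3/4) ≈ 0.5946.
C₀ = D/Vd = 1838/102 ≈ 18.020 μg/mL.
Before the 6th dose, 5 doses have been given. Superposition: Cmin = C₀·(f + f² + … + f^5).
≈ 18.020 × (0.5946 + 0.3535 + 0.2102 + 0.1250 + 0.0743) ≈ 18.020 × 1.3576 ≈ 24.464 μg/mL.

24.5 μg/mL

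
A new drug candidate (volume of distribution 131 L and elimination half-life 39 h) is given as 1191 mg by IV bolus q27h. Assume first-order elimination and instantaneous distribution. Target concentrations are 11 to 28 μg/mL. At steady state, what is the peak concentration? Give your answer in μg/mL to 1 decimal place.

23.9 μg/mL

Over one 27-h interval, 27/39 ≈ 0.69231 half-lives elapse, leaving f ≈ 0.6189 of each dose.
At steady state, accumulation factor R = 1/(1 − e^(−kτ)) ≈ 2.6240.
Each bolus raises the concentration by D/Vd = 1191/131 ≈ 9.092 μg/mL.
Steady-state peak Cmax,ss = C₀·R ≈ 9.092 × 2.6240 ≈ 23.857 μg/mL.
Peak 23.9 μg/mL vs MTC 28 μg/mL: below toxic threshold.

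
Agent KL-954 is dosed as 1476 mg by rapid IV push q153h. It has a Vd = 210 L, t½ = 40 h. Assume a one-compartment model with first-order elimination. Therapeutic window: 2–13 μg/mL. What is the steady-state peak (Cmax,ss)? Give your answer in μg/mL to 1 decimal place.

k = ln2/t½ = ln2/40 ≈ 0.017329 h⁻¹; fraction remaining f = e^(−kτ) = e^(−0.017329×153) ≈ 0.0706.
At steady state, accumulation factor R = 1/(1 − e^(−kτ)) ≈ 1.0760.
Single-dose peak C₀ = D/Vd = 1476/210 ≈ 7.029 μg/mL.
Steady-state peak Cmax,ss = C₀·R ≈ 7.029 × 1.0760 ≈ 7.563 μg/mL.
Peak 7.6 μg/mL vs MTC 13 μg/mL: below toxic threshold.

7.6 μg/mL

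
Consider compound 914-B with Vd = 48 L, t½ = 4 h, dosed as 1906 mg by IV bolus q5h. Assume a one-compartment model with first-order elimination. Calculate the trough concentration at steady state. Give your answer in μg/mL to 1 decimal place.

28.8 μg/mL

τ/t½ = 5/4 ≈ 1.25, so fraction remaining f = (1/2)^(5/4) ≈ 0.4204.
Single-dose peak C₀ = D/Vd = 1906/48 ≈ 39.708 μg/mL.
Steady-state trough Cmin,ss = C₀·f/(1−f) ≈ 39.708 × 0.4204/0.5796 ≈ 28.801 μg/mL.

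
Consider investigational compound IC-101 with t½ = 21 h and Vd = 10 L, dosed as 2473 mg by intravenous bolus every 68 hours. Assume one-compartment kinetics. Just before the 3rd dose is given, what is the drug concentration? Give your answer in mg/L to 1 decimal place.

29.0 mg/L

f = (1/2)^(τ/t½) = (1/2)^(68/21) ≈ 0.1060.
C₀ = D/Vd = 2473/10 ≈ 247.300 mg/L.
Before the 3rd dose, 2 doses have been given. Superposition: Cmin = C₀·(f + f²).
≈ 247.300 × (0.1060 + 0.0112) ≈ 247.300 × 0.1172 ≈ 28.984 mg/L.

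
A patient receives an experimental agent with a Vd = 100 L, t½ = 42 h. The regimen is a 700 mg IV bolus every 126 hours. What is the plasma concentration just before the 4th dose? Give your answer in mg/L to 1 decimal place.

f = (1/2)^(τ/t½) = (1/2)^(126/42) ≈ 0.1250.
C₀ = D/Vd = 700/100 ≈ 7.000 mg/L.
Before the 4th dose, 3 doses have been given. Superposition: Cmin = C₀·(f + f² + … + f^3).
≈ 7.000 × (0.1250 + 0.0156 + 0.0020) ≈ 7.000 × 0.1426 ≈ 0.998 mg/L.

1.0 mg/L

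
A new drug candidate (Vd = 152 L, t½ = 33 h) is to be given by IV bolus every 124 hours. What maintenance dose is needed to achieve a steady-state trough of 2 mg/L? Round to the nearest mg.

τ/t½ = 124/33 ≈ 3.7576, so f = (1/2)^(124/33) ≈ 0.073936.
Cmin,ss = (D/Vd)·f/(1−f), so D = Cmin,ss·Vd·(1−f)/f.
D = 2 × 152 × (1−f)/f ≈ 2 × 152 × 12.52521 ≈ 3807.66 mg.

3808 mg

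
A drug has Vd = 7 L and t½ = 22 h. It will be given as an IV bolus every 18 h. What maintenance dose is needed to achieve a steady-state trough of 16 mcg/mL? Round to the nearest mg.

85 mg

τ/t½ = 18/22 ≈ 0.81818, so f = (1/2)^(18/22) ≈ 0.567156.
Cmin,ss = (D/Vd)·f/(1−f), so D = Cmin,ss·Vd·(1−f)/f.
D = 16 × 7 × (1−f)/f ≈ 16 × 7 × 0.76318 ≈ 85.48 mg.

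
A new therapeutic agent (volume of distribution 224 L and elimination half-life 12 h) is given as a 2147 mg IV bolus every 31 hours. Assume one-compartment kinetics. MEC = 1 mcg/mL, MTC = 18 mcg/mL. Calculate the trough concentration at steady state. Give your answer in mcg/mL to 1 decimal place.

τ/t½ = 31/12 ≈ 2.5833, so fraction remaining f = (1/2)^(31/12) ≈ 0.1669.
Each bolus raises the concentration by D/Vd = 2147/224 ≈ 9.585 mcg/mL.
Steady-state trough Cmin,ss = C₀·f/(1−f) ≈ 9.585 × 0.1669/0.8331 ≈ 1.920 mcg/mL.
Trough 1.9 mcg/mL vs MEC 1 mcg/mL: adequate.

1.9 mcg/mL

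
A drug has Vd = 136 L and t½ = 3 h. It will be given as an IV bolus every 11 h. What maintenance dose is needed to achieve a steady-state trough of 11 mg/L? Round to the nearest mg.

τ/t½ = 11/3 ≈ 3.6667, so f = (1/2)^(11/3) ≈ 0.078745.
Cmin,ss = (D/Vd)·f/(1−f), so D = Cmin,ss·Vd·(1−f)/f.
D = 11 × 136 × (1−f)/f ≈ 11 × 136 × 11.69922 ≈ 17502.03 mg.

17502 mg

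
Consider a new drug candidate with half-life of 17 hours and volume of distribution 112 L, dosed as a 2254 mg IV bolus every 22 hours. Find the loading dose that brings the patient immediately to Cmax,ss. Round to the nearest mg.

3806 mg

f = (1/2)^(22/17) ≈ 0.407785; accumulation ratio R = 1/(1−f) ≈ 1.68858.
Loading dose to hit Cmax,ss on first dose: D_load = D_maint·R ≈ 2254 × 1.68858 ≈ 3806.06 mg.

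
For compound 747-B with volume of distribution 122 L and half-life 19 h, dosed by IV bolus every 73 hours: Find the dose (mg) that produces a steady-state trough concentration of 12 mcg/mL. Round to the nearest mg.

τ/t½ = 73/19 ≈ 3.8421, so f = (1/2)^(73/19) ≈ 0.069729.
Cmin,ss = (D/Vd)·f/(1−f), so D = Cmin,ss·Vd·(1−f)/f.
D = 12 × 122 × (1−f)/f ≈ 12 × 122 × 13.34124 ≈ 19531.58 mg.

19532 mg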